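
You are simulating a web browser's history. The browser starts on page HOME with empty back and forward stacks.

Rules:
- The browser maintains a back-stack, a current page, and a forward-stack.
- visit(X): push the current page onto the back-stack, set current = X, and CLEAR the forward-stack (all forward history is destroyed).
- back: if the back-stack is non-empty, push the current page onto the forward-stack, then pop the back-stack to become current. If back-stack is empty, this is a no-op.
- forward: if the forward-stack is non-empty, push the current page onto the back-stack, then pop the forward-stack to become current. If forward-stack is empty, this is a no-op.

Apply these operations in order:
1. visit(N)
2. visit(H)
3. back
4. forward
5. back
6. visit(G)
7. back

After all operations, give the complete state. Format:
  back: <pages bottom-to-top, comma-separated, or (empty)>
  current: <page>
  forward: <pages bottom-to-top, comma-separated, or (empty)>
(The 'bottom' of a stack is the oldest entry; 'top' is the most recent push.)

After 1 (visit(N)): cur=N back=1 fwd=0
After 2 (visit(H)): cur=H back=2 fwd=0
After 3 (back): cur=N back=1 fwd=1
After 4 (forward): cur=H back=2 fwd=0
After 5 (back): cur=N back=1 fwd=1
After 6 (visit(G)): cur=G back=2 fwd=0
After 7 (back): cur=N back=1 fwd=1

Answer: back: HOME
current: N
forward: G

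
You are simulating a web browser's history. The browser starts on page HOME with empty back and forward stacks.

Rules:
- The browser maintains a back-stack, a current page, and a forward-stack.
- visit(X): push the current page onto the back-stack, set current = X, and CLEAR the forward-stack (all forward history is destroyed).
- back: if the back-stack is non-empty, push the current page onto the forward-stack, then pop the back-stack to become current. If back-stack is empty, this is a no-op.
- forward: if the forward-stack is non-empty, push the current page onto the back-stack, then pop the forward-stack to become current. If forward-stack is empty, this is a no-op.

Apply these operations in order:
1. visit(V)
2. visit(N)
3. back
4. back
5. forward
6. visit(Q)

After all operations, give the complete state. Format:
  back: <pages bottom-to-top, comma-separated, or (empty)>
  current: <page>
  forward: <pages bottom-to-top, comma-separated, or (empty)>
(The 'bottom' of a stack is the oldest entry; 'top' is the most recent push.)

Answer: back: HOME,V
current: Q
forward: (empty)

Derivation:
After 1 (visit(V)): cur=V back=1 fwd=0
After 2 (visit(N)): cur=N back=2 fwd=0
After 3 (back): cur=V back=1 fwd=1
After 4 (back): cur=HOME back=0 fwd=2
After 5 (forward): cur=V back=1 fwd=1
After 6 (visit(Q)): cur=Q back=2 fwd=0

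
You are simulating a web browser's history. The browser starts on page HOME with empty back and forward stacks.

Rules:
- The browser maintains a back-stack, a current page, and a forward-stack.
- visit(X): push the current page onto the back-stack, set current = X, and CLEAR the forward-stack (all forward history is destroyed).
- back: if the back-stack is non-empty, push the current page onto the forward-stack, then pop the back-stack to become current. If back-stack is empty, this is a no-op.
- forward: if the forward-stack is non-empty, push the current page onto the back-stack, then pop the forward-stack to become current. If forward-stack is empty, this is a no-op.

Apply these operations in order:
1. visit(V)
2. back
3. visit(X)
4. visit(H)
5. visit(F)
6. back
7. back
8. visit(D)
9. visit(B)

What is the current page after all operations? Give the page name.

Answer: B

Derivation:
After 1 (visit(V)): cur=V back=1 fwd=0
After 2 (back): cur=HOME back=0 fwd=1
After 3 (visit(X)): cur=X back=1 fwd=0
After 4 (visit(H)): cur=H back=2 fwd=0
After 5 (visit(F)): cur=F back=3 fwd=0
After 6 (back): cur=H back=2 fwd=1
After 7 (back): cur=X back=1 fwd=2
After 8 (visit(D)): cur=D back=2 fwd=0
After 9 (visit(B)): cur=B back=3 fwd=0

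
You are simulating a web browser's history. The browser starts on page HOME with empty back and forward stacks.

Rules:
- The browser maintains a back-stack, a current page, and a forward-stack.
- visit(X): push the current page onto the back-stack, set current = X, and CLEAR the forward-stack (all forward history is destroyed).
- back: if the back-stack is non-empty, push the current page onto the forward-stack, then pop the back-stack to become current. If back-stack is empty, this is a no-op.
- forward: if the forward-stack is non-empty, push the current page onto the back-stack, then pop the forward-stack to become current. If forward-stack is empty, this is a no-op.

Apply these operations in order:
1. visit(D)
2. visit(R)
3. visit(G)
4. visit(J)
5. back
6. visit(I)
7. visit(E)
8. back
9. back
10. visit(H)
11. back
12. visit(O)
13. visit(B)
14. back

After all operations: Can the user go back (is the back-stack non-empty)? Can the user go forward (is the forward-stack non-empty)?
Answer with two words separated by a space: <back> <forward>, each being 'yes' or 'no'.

Answer: yes yes

Derivation:
After 1 (visit(D)): cur=D back=1 fwd=0
After 2 (visit(R)): cur=R back=2 fwd=0
After 3 (visit(G)): cur=G back=3 fwd=0
After 4 (visit(J)): cur=J back=4 fwd=0
After 5 (back): cur=G back=3 fwd=1
After 6 (visit(I)): cur=I back=4 fwd=0
After 7 (visit(E)): cur=E back=5 fwd=0
After 8 (back): cur=I back=4 fwd=1
After 9 (back): cur=G back=3 fwd=2
After 10 (visit(H)): cur=H back=4 fwd=0
After 11 (back): cur=G back=3 fwd=1
After 12 (visit(O)): cur=O back=4 fwd=0
After 13 (visit(B)): cur=B back=5 fwd=0
After 14 (back): cur=O back=4 fwd=1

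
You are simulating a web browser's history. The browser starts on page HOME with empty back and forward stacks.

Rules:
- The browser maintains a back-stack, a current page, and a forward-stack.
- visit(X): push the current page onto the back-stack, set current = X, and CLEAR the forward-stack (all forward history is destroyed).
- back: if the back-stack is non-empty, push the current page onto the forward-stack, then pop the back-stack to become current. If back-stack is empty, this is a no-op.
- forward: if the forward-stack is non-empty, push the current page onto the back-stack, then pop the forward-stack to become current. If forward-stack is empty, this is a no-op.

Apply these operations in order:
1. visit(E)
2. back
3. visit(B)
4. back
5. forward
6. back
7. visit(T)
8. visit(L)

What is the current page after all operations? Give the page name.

Answer: L

Derivation:
After 1 (visit(E)): cur=E back=1 fwd=0
After 2 (back): cur=HOME back=0 fwd=1
After 3 (visit(B)): cur=B back=1 fwd=0
After 4 (back): cur=HOME back=0 fwd=1
After 5 (forward): cur=B back=1 fwd=0
After 6 (back): cur=HOME back=0 fwd=1
After 7 (visit(T)): cur=T back=1 fwd=0
After 8 (visit(L)): cur=L back=2 fwd=0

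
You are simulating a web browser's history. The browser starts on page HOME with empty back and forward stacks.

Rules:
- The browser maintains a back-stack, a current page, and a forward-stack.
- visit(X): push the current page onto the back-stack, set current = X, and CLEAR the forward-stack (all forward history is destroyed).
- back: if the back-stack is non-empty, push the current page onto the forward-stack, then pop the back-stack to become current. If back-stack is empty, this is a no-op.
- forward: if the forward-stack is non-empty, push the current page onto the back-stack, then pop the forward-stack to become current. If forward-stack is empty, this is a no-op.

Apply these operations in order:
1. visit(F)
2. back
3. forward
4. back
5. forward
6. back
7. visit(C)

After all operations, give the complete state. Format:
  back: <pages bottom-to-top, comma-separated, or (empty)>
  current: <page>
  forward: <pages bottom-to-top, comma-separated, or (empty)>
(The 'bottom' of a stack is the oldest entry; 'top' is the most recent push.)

Answer: back: HOME
current: C
forward: (empty)

Derivation:
After 1 (visit(F)): cur=F back=1 fwd=0
After 2 (back): cur=HOME back=0 fwd=1
After 3 (forward): cur=F back=1 fwd=0
After 4 (back): cur=HOME back=0 fwd=1
After 5 (forward): cur=F back=1 fwd=0
After 6 (back): cur=HOME back=0 fwd=1
After 7 (visit(C)): cur=C back=1 fwd=0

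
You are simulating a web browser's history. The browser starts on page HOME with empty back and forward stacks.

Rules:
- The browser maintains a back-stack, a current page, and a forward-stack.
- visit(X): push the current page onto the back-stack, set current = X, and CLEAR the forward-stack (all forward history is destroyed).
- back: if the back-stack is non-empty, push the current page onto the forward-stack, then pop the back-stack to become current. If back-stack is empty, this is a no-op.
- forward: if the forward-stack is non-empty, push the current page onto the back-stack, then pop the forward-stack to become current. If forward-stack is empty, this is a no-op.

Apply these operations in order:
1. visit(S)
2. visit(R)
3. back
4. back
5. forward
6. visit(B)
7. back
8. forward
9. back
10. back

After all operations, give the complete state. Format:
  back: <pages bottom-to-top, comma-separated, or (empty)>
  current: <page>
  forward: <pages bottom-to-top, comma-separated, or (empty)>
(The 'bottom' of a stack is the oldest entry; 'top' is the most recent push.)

After 1 (visit(S)): cur=S back=1 fwd=0
After 2 (visit(R)): cur=R back=2 fwd=0
After 3 (back): cur=S back=1 fwd=1
After 4 (back): cur=HOME back=0 fwd=2
After 5 (forward): cur=S back=1 fwd=1
After 6 (visit(B)): cur=B back=2 fwd=0
After 7 (back): cur=S back=1 fwd=1
After 8 (forward): cur=B back=2 fwd=0
After 9 (back): cur=S back=1 fwd=1
After 10 (back): cur=HOME back=0 fwd=2

Answer: back: (empty)
current: HOME
forward: B,S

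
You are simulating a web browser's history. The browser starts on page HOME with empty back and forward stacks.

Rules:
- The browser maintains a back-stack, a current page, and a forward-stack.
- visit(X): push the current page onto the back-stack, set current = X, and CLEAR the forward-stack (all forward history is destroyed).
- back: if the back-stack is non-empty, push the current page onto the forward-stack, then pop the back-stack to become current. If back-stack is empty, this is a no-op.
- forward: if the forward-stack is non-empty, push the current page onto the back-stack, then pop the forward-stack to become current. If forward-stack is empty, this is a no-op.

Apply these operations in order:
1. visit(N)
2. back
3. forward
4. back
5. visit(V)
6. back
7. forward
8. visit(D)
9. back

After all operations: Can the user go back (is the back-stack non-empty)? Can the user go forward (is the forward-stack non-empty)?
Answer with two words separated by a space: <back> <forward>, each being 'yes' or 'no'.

Answer: yes yes

Derivation:
After 1 (visit(N)): cur=N back=1 fwd=0
After 2 (back): cur=HOME back=0 fwd=1
After 3 (forward): cur=N back=1 fwd=0
After 4 (back): cur=HOME back=0 fwd=1
After 5 (visit(V)): cur=V back=1 fwd=0
After 6 (back): cur=HOME back=0 fwd=1
After 7 (forward): cur=V back=1 fwd=0
After 8 (visit(D)): cur=D back=2 fwd=0
After 9 (back): cur=V back=1 fwd=1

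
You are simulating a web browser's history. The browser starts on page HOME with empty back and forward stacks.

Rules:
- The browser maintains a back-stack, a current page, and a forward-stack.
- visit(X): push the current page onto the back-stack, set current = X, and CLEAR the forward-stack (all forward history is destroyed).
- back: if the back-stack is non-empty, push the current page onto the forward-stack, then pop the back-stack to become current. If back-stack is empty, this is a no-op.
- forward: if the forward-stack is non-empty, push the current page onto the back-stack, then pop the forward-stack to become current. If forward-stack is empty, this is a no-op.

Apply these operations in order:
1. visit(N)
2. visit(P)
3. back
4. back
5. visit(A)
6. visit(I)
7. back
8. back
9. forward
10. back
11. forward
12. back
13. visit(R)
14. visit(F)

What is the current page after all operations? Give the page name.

After 1 (visit(N)): cur=N back=1 fwd=0
After 2 (visit(P)): cur=P back=2 fwd=0
After 3 (back): cur=N back=1 fwd=1
After 4 (back): cur=HOME back=0 fwd=2
After 5 (visit(A)): cur=A back=1 fwd=0
After 6 (visit(I)): cur=I back=2 fwd=0
After 7 (back): cur=A back=1 fwd=1
After 8 (back): cur=HOME back=0 fwd=2
After 9 (forward): cur=A back=1 fwd=1
After 10 (back): cur=HOME back=0 fwd=2
After 11 (forward): cur=A back=1 fwd=1
After 12 (back): cur=HOME back=0 fwd=2
After 13 (visit(R)): cur=R back=1 fwd=0
After 14 (visit(F)): cur=F back=2 fwd=0

Answer: F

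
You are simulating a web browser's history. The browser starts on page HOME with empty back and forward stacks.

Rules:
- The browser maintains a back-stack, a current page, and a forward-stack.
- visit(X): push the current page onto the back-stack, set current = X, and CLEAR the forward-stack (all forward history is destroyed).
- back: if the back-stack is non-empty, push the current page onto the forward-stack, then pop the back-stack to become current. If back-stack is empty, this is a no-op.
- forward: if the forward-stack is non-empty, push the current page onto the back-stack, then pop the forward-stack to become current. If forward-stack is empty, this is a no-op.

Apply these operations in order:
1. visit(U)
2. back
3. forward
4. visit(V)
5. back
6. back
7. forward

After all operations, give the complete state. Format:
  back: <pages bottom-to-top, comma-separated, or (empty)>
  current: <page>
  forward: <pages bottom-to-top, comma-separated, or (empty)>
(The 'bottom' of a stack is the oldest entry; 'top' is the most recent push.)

Answer: back: HOME
current: U
forward: V

Derivation:
After 1 (visit(U)): cur=U back=1 fwd=0
After 2 (back): cur=HOME back=0 fwd=1
After 3 (forward): cur=U back=1 fwd=0
After 4 (visit(V)): cur=V back=2 fwd=0
After 5 (back): cur=U back=1 fwd=1
After 6 (back): cur=HOME back=0 fwd=2
After 7 (forward): cur=U back=1 fwd=1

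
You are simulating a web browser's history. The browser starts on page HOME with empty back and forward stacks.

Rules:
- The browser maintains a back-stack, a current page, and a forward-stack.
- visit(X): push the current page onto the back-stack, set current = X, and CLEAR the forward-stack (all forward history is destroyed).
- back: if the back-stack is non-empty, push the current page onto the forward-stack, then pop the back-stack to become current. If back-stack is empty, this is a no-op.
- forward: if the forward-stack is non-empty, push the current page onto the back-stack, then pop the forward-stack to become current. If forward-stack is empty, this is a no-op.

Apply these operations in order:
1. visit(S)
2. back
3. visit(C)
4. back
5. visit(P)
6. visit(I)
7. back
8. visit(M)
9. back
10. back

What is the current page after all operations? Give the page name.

Answer: HOME

Derivation:
After 1 (visit(S)): cur=S back=1 fwd=0
After 2 (back): cur=HOME back=0 fwd=1
After 3 (visit(C)): cur=C back=1 fwd=0
After 4 (back): cur=HOME back=0 fwd=1
After 5 (visit(P)): cur=P back=1 fwd=0
After 6 (visit(I)): cur=I back=2 fwd=0
After 7 (back): cur=P back=1 fwd=1
After 8 (visit(M)): cur=M back=2 fwd=0
After 9 (back): cur=P back=1 fwd=1
After 10 (back): cur=HOME back=0 fwd=2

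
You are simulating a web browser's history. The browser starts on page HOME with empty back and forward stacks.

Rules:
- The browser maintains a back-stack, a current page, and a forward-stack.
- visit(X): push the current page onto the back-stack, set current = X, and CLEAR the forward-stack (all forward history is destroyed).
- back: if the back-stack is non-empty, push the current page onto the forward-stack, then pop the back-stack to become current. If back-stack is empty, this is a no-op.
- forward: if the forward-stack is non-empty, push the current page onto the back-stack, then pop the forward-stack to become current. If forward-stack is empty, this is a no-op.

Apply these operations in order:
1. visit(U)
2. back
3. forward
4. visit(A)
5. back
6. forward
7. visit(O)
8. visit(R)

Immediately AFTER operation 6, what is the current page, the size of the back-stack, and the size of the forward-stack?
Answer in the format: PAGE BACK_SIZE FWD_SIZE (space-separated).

After 1 (visit(U)): cur=U back=1 fwd=0
After 2 (back): cur=HOME back=0 fwd=1
After 3 (forward): cur=U back=1 fwd=0
After 4 (visit(A)): cur=A back=2 fwd=0
After 5 (back): cur=U back=1 fwd=1
After 6 (forward): cur=A back=2 fwd=0

A 2 0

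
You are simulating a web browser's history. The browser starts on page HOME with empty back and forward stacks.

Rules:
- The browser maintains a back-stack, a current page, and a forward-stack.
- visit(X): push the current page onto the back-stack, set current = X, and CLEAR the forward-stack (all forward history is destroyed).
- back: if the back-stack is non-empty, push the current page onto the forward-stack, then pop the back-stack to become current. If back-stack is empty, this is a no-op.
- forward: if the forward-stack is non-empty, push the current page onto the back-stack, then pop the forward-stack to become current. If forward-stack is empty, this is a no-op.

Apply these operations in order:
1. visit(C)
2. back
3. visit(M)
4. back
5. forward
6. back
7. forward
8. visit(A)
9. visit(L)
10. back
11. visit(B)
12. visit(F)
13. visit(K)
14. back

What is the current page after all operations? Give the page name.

After 1 (visit(C)): cur=C back=1 fwd=0
After 2 (back): cur=HOME back=0 fwd=1
After 3 (visit(M)): cur=M back=1 fwd=0
After 4 (back): cur=HOME back=0 fwd=1
After 5 (forward): cur=M back=1 fwd=0
After 6 (back): cur=HOME back=0 fwd=1
After 7 (forward): cur=M back=1 fwd=0
After 8 (visit(A)): cur=A back=2 fwd=0
After 9 (visit(L)): cur=L back=3 fwd=0
After 10 (back): cur=A back=2 fwd=1
After 11 (visit(B)): cur=B back=3 fwd=0
After 12 (visit(F)): cur=F back=4 fwd=0
After 13 (visit(K)): cur=K back=5 fwd=0
After 14 (back): cur=F back=4 fwd=1

Answer: F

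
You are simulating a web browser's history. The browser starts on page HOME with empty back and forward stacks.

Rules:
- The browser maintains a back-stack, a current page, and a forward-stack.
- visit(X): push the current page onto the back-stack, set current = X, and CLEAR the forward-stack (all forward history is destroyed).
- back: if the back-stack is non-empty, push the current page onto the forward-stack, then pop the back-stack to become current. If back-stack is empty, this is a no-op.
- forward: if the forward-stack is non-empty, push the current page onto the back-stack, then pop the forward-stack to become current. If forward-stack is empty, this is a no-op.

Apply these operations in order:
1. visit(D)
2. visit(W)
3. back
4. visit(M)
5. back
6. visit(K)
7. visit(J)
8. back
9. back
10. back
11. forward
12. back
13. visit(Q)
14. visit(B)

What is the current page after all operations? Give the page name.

After 1 (visit(D)): cur=D back=1 fwd=0
After 2 (visit(W)): cur=W back=2 fwd=0
After 3 (back): cur=D back=1 fwd=1
After 4 (visit(M)): cur=M back=2 fwd=0
After 5 (back): cur=D back=1 fwd=1
After 6 (visit(K)): cur=K back=2 fwd=0
After 7 (visit(J)): cur=J back=3 fwd=0
After 8 (back): cur=K back=2 fwd=1
After 9 (back): cur=D back=1 fwd=2
After 10 (back): cur=HOME back=0 fwd=3
After 11 (forward): cur=D back=1 fwd=2
After 12 (back): cur=HOME back=0 fwd=3
After 13 (visit(Q)): cur=Q back=1 fwd=0
After 14 (visit(B)): cur=B back=2 fwd=0

Answer: B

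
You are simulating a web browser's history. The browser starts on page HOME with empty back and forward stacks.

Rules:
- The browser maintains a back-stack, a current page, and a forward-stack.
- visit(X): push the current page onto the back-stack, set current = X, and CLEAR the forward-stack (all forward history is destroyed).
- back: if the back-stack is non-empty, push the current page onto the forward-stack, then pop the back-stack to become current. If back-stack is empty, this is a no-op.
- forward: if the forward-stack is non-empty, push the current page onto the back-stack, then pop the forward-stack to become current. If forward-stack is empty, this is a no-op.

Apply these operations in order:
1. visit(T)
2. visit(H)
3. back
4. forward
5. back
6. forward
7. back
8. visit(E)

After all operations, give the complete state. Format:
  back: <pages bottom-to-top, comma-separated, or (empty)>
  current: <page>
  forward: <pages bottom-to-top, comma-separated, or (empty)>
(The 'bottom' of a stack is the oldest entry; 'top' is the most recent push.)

After 1 (visit(T)): cur=T back=1 fwd=0
After 2 (visit(H)): cur=H back=2 fwd=0
After 3 (back): cur=T back=1 fwd=1
After 4 (forward): cur=H back=2 fwd=0
After 5 (back): cur=T back=1 fwd=1
After 6 (forward): cur=H back=2 fwd=0
After 7 (back): cur=T back=1 fwd=1
After 8 (visit(E)): cur=E back=2 fwd=0

Answer: back: HOME,T
current: E
forward: (empty)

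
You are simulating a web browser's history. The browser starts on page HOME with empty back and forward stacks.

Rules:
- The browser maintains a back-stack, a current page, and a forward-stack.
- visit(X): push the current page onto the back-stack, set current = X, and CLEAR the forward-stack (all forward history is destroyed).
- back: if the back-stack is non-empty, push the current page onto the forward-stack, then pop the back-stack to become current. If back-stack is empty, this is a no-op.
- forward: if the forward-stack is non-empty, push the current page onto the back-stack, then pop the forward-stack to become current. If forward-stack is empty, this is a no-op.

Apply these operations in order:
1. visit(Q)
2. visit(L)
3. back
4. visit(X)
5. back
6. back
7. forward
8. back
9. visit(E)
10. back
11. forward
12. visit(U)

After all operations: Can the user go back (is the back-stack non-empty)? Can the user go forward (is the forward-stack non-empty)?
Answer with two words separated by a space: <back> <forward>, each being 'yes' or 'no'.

Answer: yes no

Derivation:
After 1 (visit(Q)): cur=Q back=1 fwd=0
After 2 (visit(L)): cur=L back=2 fwd=0
After 3 (back): cur=Q back=1 fwd=1
After 4 (visit(X)): cur=X back=2 fwd=0
After 5 (back): cur=Q back=1 fwd=1
After 6 (back): cur=HOME back=0 fwd=2
After 7 (forward): cur=Q back=1 fwd=1
After 8 (back): cur=HOME back=0 fwd=2
After 9 (visit(E)): cur=E back=1 fwd=0
After 10 (back): cur=HOME back=0 fwd=1
After 11 (forward): cur=E back=1 fwd=0
After 12 (visit(U)): cur=U back=2 fwd=0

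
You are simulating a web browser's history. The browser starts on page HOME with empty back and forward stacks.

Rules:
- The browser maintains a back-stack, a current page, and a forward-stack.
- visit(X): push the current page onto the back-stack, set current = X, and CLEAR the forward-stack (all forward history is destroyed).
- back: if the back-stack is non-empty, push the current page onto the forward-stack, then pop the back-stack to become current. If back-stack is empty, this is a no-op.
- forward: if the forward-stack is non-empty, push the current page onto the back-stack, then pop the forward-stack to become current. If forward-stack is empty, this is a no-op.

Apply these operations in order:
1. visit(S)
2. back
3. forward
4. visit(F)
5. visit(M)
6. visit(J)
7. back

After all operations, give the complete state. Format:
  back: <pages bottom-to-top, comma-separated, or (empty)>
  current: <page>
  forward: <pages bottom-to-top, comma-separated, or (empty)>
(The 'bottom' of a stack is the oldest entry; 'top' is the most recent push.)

After 1 (visit(S)): cur=S back=1 fwd=0
After 2 (back): cur=HOME back=0 fwd=1
After 3 (forward): cur=S back=1 fwd=0
After 4 (visit(F)): cur=F back=2 fwd=0
After 5 (visit(M)): cur=M back=3 fwd=0
After 6 (visit(J)): cur=J back=4 fwd=0
After 7 (back): cur=M back=3 fwd=1

Answer: back: HOME,S,F
current: M
forward: J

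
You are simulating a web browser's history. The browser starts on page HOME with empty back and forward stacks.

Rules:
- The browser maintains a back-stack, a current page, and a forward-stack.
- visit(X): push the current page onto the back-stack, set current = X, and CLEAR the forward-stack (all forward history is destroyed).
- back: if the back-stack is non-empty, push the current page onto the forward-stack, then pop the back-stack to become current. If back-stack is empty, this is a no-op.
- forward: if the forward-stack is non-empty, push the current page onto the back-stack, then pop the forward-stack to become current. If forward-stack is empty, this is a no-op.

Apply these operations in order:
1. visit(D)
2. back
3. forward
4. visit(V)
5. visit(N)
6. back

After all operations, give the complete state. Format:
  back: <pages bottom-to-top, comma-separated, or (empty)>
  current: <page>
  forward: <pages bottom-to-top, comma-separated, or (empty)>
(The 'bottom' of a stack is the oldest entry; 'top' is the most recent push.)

After 1 (visit(D)): cur=D back=1 fwd=0
After 2 (back): cur=HOME back=0 fwd=1
After 3 (forward): cur=D back=1 fwd=0
After 4 (visit(V)): cur=V back=2 fwd=0
After 5 (visit(N)): cur=N back=3 fwd=0
After 6 (back): cur=V back=2 fwd=1

Answer: back: HOME,D
current: V
forward: N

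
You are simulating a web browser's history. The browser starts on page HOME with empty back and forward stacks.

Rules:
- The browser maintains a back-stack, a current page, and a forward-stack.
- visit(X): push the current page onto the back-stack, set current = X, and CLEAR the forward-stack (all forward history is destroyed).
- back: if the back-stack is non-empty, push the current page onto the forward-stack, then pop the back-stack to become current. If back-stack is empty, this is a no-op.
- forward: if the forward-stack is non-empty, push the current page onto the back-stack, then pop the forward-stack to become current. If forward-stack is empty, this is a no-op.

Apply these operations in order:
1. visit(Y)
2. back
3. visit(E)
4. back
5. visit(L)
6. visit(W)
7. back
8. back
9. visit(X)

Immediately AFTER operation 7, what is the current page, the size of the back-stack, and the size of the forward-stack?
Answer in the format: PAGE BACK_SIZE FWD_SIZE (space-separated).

After 1 (visit(Y)): cur=Y back=1 fwd=0
After 2 (back): cur=HOME back=0 fwd=1
After 3 (visit(E)): cur=E back=1 fwd=0
After 4 (back): cur=HOME back=0 fwd=1
After 5 (visit(L)): cur=L back=1 fwd=0
After 6 (visit(W)): cur=W back=2 fwd=0
After 7 (back): cur=L back=1 fwd=1

L 1 1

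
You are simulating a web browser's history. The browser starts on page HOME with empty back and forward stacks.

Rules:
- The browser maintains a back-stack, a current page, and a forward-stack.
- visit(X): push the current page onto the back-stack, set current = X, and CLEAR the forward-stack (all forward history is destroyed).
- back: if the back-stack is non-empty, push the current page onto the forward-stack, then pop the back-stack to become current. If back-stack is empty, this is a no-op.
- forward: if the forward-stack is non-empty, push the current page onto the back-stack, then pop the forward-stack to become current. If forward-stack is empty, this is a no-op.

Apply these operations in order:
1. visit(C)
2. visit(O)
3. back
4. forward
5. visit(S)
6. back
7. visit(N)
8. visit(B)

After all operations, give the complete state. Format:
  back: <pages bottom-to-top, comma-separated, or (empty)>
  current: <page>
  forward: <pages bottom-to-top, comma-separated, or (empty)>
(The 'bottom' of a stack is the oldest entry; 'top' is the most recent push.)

Answer: back: HOME,C,O,N
current: B
forward: (empty)

Derivation:
After 1 (visit(C)): cur=C back=1 fwd=0
After 2 (visit(O)): cur=O back=2 fwd=0
After 3 (back): cur=C back=1 fwd=1
After 4 (forward): cur=O back=2 fwd=0
After 5 (visit(S)): cur=S back=3 fwd=0
After 6 (back): cur=O back=2 fwd=1
After 7 (visit(N)): cur=N back=3 fwd=0
After 8 (visit(B)): cur=B back=4 fwd=0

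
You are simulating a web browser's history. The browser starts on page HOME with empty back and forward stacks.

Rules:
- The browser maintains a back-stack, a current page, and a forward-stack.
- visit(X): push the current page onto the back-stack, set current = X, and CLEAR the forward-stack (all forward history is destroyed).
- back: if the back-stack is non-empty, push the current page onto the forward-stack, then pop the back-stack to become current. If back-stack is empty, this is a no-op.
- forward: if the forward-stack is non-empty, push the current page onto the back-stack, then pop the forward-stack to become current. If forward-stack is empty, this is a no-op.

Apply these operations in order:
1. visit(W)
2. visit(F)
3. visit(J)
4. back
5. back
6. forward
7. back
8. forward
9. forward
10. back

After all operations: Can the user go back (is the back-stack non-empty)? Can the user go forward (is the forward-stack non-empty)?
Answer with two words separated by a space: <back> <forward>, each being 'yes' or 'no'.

Answer: yes yes

Derivation:
After 1 (visit(W)): cur=W back=1 fwd=0
After 2 (visit(F)): cur=F back=2 fwd=0
After 3 (visit(J)): cur=J back=3 fwd=0
After 4 (back): cur=F back=2 fwd=1
After 5 (back): cur=W back=1 fwd=2
After 6 (forward): cur=F back=2 fwd=1
After 7 (back): cur=W back=1 fwd=2
After 8 (forward): cur=F back=2 fwd=1
After 9 (forward): cur=J back=3 fwd=0
After 10 (back): cur=F back=2 fwd=1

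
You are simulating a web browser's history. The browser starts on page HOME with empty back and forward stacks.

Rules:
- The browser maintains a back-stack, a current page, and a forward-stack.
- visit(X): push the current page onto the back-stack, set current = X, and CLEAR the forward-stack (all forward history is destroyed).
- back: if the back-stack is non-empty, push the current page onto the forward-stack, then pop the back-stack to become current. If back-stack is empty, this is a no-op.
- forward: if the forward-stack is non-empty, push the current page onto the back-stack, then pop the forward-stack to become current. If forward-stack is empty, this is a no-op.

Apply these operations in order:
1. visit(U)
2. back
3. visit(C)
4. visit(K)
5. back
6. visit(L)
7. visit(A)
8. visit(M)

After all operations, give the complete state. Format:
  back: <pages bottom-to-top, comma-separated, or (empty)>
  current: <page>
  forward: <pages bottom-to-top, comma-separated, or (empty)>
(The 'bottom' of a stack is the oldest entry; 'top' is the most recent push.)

Answer: back: HOME,C,L,A
current: M
forward: (empty)

Derivation:
After 1 (visit(U)): cur=U back=1 fwd=0
After 2 (back): cur=HOME back=0 fwd=1
After 3 (visit(C)): cur=C back=1 fwd=0
After 4 (visit(K)): cur=K back=2 fwd=0
After 5 (back): cur=C back=1 fwd=1
After 6 (visit(L)): cur=L back=2 fwd=0
After 7 (visit(A)): cur=A back=3 fwd=0
After 8 (visit(M)): cur=M back=4 fwd=0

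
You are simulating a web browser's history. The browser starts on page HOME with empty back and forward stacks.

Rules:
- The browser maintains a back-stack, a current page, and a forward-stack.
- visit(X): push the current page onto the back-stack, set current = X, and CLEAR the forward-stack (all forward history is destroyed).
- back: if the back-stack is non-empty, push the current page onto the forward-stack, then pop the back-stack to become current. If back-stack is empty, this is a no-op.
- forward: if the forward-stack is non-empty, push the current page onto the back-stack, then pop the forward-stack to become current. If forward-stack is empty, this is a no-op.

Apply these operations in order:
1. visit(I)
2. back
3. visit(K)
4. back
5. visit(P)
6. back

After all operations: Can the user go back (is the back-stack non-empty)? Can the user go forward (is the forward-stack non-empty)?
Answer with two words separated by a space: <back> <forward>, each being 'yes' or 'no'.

After 1 (visit(I)): cur=I back=1 fwd=0
After 2 (back): cur=HOME back=0 fwd=1
After 3 (visit(K)): cur=K back=1 fwd=0
After 4 (back): cur=HOME back=0 fwd=1
After 5 (visit(P)): cur=P back=1 fwd=0
After 6 (back): cur=HOME back=0 fwd=1

Answer: no yes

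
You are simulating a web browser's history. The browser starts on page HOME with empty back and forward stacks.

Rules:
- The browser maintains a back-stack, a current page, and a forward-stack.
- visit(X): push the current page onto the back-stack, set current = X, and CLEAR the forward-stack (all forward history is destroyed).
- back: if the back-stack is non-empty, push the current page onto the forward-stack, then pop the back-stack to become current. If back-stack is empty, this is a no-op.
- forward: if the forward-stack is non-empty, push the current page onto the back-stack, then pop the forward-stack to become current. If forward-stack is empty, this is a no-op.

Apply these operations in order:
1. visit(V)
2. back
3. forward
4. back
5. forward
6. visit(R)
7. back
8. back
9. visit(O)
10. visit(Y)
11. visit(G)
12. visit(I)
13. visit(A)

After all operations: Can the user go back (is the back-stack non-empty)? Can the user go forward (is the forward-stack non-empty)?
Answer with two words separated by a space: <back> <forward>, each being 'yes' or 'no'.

Answer: yes no

Derivation:
After 1 (visit(V)): cur=V back=1 fwd=0
After 2 (back): cur=HOME back=0 fwd=1
After 3 (forward): cur=V back=1 fwd=0
After 4 (back): cur=HOME back=0 fwd=1
After 5 (forward): cur=V back=1 fwd=0
After 6 (visit(R)): cur=R back=2 fwd=0
After 7 (back): cur=V back=1 fwd=1
After 8 (back): cur=HOME back=0 fwd=2
After 9 (visit(O)): cur=O back=1 fwd=0
After 10 (visit(Y)): cur=Y back=2 fwd=0
After 11 (visit(G)): cur=G back=3 fwd=0
After 12 (visit(I)): cur=I back=4 fwd=0
After 13 (visit(A)): cur=A back=5 fwd=0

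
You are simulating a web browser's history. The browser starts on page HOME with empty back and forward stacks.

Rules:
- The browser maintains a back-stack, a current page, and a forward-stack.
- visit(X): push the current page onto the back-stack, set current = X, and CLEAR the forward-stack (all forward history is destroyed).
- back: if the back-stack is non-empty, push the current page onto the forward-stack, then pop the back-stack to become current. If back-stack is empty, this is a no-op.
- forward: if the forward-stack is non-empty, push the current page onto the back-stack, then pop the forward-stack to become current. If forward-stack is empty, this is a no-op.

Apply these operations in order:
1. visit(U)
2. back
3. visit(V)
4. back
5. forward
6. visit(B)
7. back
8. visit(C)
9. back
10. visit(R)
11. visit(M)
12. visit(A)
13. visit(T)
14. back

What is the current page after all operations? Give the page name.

Answer: A

Derivation:
After 1 (visit(U)): cur=U back=1 fwd=0
After 2 (back): cur=HOME back=0 fwd=1
After 3 (visit(V)): cur=V back=1 fwd=0
After 4 (back): cur=HOME back=0 fwd=1
After 5 (forward): cur=V back=1 fwd=0
After 6 (visit(B)): cur=B back=2 fwd=0
After 7 (back): cur=V back=1 fwd=1
After 8 (visit(C)): cur=C back=2 fwd=0
After 9 (back): cur=V back=1 fwd=1
After 10 (visit(R)): cur=R back=2 fwd=0
After 11 (visit(M)): cur=M back=3 fwd=0
After 12 (visit(A)): cur=A back=4 fwd=0
After 13 (visit(T)): cur=T back=5 fwd=0
After 14 (back): cur=A back=4 fwd=1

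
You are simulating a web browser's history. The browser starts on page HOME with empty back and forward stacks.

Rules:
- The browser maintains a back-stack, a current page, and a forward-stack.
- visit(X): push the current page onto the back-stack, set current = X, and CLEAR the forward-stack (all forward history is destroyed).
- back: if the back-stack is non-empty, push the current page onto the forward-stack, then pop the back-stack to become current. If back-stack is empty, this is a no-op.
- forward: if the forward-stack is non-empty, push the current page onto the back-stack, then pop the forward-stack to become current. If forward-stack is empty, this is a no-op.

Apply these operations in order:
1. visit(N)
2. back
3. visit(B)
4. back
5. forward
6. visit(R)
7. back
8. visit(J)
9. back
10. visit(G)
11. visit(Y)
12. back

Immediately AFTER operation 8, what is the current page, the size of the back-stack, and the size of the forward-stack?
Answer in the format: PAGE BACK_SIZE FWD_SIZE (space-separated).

After 1 (visit(N)): cur=N back=1 fwd=0
After 2 (back): cur=HOME back=0 fwd=1
After 3 (visit(B)): cur=B back=1 fwd=0
After 4 (back): cur=HOME back=0 fwd=1
After 5 (forward): cur=B back=1 fwd=0
After 6 (visit(R)): cur=R back=2 fwd=0
After 7 (back): cur=B back=1 fwd=1
After 8 (visit(J)): cur=J back=2 fwd=0

J 2 0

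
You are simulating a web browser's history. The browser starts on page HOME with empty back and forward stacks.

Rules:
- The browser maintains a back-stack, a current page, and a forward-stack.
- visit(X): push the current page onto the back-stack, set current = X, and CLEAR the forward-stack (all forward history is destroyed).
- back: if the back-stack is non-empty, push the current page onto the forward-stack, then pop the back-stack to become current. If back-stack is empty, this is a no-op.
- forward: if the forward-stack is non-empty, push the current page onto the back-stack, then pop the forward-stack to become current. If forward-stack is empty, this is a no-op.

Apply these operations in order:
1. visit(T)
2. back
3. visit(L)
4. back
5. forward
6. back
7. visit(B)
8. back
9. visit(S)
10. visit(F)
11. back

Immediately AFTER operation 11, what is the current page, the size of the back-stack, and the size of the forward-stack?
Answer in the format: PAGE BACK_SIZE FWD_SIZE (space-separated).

After 1 (visit(T)): cur=T back=1 fwd=0
After 2 (back): cur=HOME back=0 fwd=1
After 3 (visit(L)): cur=L back=1 fwd=0
After 4 (back): cur=HOME back=0 fwd=1
After 5 (forward): cur=L back=1 fwd=0
After 6 (back): cur=HOME back=0 fwd=1
After 7 (visit(B)): cur=B back=1 fwd=0
After 8 (back): cur=HOME back=0 fwd=1
After 9 (visit(S)): cur=S back=1 fwd=0
After 10 (visit(F)): cur=F back=2 fwd=0
After 11 (back): cur=S back=1 fwd=1

S 1 1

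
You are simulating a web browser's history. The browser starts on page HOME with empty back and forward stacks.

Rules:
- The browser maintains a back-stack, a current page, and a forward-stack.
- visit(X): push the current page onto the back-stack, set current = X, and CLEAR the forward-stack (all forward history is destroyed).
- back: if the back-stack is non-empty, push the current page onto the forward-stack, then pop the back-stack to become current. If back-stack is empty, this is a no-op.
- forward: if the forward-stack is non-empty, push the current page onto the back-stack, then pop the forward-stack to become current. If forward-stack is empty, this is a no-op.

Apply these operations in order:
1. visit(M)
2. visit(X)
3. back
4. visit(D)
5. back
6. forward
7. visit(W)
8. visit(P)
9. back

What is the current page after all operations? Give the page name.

Answer: W

Derivation:
After 1 (visit(M)): cur=M back=1 fwd=0
After 2 (visit(X)): cur=X back=2 fwd=0
After 3 (back): cur=M back=1 fwd=1
After 4 (visit(D)): cur=D back=2 fwd=0
After 5 (back): cur=M back=1 fwd=1
After 6 (forward): cur=D back=2 fwd=0
After 7 (visit(W)): cur=W back=3 fwd=0
After 8 (visit(P)): cur=P back=4 fwd=0
After 9 (back): cur=W back=3 fwd=1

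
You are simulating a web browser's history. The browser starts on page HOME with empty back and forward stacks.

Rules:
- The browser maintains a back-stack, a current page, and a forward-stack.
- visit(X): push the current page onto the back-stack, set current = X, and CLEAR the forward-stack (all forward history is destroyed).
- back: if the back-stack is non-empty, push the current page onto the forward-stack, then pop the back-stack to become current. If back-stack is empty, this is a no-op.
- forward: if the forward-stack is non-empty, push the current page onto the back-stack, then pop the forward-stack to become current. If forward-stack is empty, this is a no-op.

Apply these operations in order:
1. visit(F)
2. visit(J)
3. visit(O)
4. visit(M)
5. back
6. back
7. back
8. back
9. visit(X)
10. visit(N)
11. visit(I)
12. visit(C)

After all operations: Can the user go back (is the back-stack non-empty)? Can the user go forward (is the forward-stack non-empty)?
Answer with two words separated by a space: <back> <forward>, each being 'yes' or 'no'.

Answer: yes no

Derivation:
After 1 (visit(F)): cur=F back=1 fwd=0
After 2 (visit(J)): cur=J back=2 fwd=0
After 3 (visit(O)): cur=O back=3 fwd=0
After 4 (visit(M)): cur=M back=4 fwd=0
After 5 (back): cur=O back=3 fwd=1
After 6 (back): cur=J back=2 fwd=2
After 7 (back): cur=F back=1 fwd=3
After 8 (back): cur=HOME back=0 fwd=4
After 9 (visit(X)): cur=X back=1 fwd=0
After 10 (visit(N)): cur=N back=2 fwd=0
After 11 (visit(I)): cur=I back=3 fwd=0
After 12 (visit(C)): cur=C back=4 fwd=0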